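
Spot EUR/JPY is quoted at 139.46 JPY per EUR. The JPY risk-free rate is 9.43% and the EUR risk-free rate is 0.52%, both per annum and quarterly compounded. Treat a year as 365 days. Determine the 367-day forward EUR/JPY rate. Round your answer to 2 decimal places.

By covered interest parity, F = S · (1+r_JPY/4)^(4T) / (1+r_EUR/4)^(4T)
= 139.46 × 1.098248 / 1.005239 = 139.46 × 1.092524
F = 152.36 JPY per EUR

152.36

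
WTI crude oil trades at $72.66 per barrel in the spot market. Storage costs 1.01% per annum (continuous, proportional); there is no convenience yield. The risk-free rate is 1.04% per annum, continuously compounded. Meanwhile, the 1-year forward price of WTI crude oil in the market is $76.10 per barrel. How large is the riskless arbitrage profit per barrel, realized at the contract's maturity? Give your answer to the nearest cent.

$1.94 per barrel

Fair forward: F* = S·e^(carry·T), with carry = (r + u) = 0.0104 + 0.0101 = 0.0205
F* = 72.66 · e^(0.0205 × 1) = 72.66 · e^0.020500 = 72.66 × 1.020712 = $74.1649
Market $76.10 > fair $74.1649: forward overpriced → cash-and-carry (buy spot, short the forward).
At maturity, profit = |F_mkt − F*| = |76.10 − 74.1649| = $1.94 per barrel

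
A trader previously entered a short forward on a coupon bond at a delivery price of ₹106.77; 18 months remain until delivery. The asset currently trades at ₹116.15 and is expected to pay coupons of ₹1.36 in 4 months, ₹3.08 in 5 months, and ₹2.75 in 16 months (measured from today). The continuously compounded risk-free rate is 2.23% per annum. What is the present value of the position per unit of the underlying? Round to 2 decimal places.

-₹5.82

PV(remaining coupons) I = 1.36·e^(−0.0223·4/12) + 3.08·e^(−0.0223·5/12) + 2.75·e^(−0.0223·16/12) = 7.0709
Current forward F = (S − I)·e^(rT) = (116.15 − 7.0709)·e^(0.0223·18/12) = 109.0791 × 1.034016 = 112.7895
Value (long) = (F − K)·e^(−rT) = (112.7895 − 106.77) × 0.967103 = 5.8215
Short position value = −(long value) = -₹5.82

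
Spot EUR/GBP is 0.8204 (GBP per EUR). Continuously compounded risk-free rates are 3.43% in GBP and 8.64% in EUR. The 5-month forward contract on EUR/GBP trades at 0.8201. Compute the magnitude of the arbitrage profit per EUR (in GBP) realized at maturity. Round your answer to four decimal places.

0.0173 per EUR (in GBP)

Fair forward: F* = S·e^(carry·T), with carry = (r_GBP − r_EUR) = 0.0343 − 0.0864 = -0.0521
F* = 0.8204 · e^(-0.0521 × 5/12) = 0.8204 · e^-0.021708 = 0.8204 × 0.978526 = 0.8028
Market 0.8201 > fair 0.8028: forward overpriced → cash-and-carry (buy spot, short the forward).
At maturity, profit = |F_mkt − F*| = |0.8201 − 0.8028| = 0.0173 per EUR (in GBP)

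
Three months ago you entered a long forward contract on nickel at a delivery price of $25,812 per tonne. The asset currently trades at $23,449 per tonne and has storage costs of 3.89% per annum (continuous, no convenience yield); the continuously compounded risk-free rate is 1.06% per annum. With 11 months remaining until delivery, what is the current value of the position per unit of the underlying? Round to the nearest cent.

Current fair forward for the remaining 11 months: F = S·e^((r + u)·T), (r + u) = 0.0106 + 0.0389 = 0.0495
F = 23449 · e^(0.0495 × 11/12) = 23449 × 1.04642019 = 24537.5070
Value of long forward = (F − K)·e^(−rT) = (24537.5070 − 25812) · e^(−0.0106·11/12)
= -1274.4930 × 0.99033039 = -1262.17

-$1262.17 per tonne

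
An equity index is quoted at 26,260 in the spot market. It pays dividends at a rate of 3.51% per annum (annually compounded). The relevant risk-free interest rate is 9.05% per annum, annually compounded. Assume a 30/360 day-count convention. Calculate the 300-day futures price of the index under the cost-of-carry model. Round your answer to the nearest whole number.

27,426

F = S · (1+r)^T / (1+q)^T
= 26260 × 1.074867 / 1.029166 = 26260 × 1.044406
F = 27,426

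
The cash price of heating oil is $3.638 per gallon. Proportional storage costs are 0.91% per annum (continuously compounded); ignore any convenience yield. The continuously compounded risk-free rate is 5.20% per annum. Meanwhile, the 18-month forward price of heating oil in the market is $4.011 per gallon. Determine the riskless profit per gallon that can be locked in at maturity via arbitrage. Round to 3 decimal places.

Fair forward: F* = S·e^(carry·T), with carry = (r + u) = 0.0520 + 0.0091 = 0.0611
F* = 3.638 · e^(0.0611 × 18/12) = 3.638 · e^0.091650 = 3.638 × 1.095981 = $3.9872
Market $4.011 > fair $3.9872: forward overpriced → cash-and-carry (buy spot, short the forward).
At maturity, profit = |F_mkt − F*| = |4.011 − 3.9872| = $0.024 per gallon

$0.024 per gallon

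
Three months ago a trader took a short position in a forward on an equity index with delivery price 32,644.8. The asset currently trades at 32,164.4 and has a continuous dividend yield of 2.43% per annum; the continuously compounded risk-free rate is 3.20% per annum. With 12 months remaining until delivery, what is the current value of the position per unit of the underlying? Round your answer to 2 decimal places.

224.48

Current fair forward for the remaining 12 months: F = S·e^((r − q)·T), (r − q) = 0.0320 − 0.0243 = 0.0077
F = 32164.4 · e^(0.0077 × 12/12) = 32164.4 × 1.00772972 = 32413.0218
Value of long forward = (F − K)·e^(−rT) = (32413.0218 − 32644.8) · e^(−0.0320·12/12)
= -231.7782 × 0.96850658 = -224.48
Short position value = −(long value) = 224.48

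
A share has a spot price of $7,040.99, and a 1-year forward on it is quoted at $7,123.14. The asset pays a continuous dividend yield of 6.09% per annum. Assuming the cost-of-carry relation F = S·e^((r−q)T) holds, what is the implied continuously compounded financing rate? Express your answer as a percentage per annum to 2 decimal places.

7.25%

From F = S·e^((r−q)T): (r − q) = ln(F/S)/T
ln(7123.14/7040.99) = ln(1.011667) = 0.011599
(r − q) = 0.011599 / (1) = 0.011599
r = ln(F/S)/T + q = 0.011599 + 0.0609 = 0.072499
r = 7.25%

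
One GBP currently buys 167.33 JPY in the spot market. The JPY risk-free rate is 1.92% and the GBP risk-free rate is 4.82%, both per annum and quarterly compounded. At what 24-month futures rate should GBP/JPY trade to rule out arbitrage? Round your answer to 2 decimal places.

By covered interest parity, F = S · (1+r_JPY/4)^(4T) / (1+r_GBP/4)^(4T)
= 167.33 × 1.039051 / 1.100565 = 167.33 × 0.944107
F = 157.98 JPY per GBP

157.98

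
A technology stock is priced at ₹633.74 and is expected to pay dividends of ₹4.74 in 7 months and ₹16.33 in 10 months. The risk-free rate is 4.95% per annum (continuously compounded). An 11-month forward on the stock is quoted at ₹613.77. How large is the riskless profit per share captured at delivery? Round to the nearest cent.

₹28.17 per share

PV(dividends) I = 4.74·e^(−0.0495·7/12) + 16.33·e^(−0.0495·10/12) = 20.2752
Fair forward F* = (S − I)·e^(rT) = (633.74 − 20.2752)·e^0.045375 = 613.4648 × 1.046420 = 641.9418
Market ₹613.77 < fair 641.9418: forward underpriced → reverse cash-and-carry (short the stock, invest proceeds at r, pay the dividends, go long the forward).
Profit at T = |F_mkt − F*| = |613.77 − 641.9418| = ₹28.17 per share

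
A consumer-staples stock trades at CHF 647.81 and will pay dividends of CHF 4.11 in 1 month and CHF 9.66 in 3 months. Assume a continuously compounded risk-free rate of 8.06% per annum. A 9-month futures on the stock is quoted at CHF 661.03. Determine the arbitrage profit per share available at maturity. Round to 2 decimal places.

PV(dividends) I = 4.11·e^(−0.0806·1/12) + 9.66·e^(−0.0806·3/12) = 13.5498
Fair futures F* = (S − I)·e^(rT) = (647.81 − 13.5498)·e^0.060450 = 634.2602 × 1.062314 = 673.7835
Market CHF 661.03 < fair 673.7835: forward underpriced → reverse cash-and-carry (short the stock, invest proceeds at r, pay the dividends, go long the forward).
Profit at T = |F_mkt − F*| = |661.03 − 673.7835| = CHF 12.75 per share

CHF 12.75 per share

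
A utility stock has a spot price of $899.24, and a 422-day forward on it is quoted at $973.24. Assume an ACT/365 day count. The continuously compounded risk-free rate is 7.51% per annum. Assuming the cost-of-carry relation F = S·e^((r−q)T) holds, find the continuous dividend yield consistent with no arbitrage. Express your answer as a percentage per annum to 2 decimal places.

From F = S·e^((r−q)T): (r − q) = ln(F/S)/T
ln(973.24/899.24) = ln(1.082292) = 0.079081
(r − q) = 0.079081 / (422/365) = 0.068399
q = r − ln(F/S)/T = 0.0751 − 0.068399 = 0.006701
q = 0.67%

0.67%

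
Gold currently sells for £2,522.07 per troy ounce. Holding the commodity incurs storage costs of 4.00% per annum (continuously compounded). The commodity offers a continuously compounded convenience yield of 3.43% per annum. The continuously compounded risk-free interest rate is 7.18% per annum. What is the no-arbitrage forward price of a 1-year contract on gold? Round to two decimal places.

£2,725.30 per troy ounce

Net carry = r + u − y = 0.0718 + 0.0400 − 0.0343 = 0.0775
F = S·e^((r+u−y)T) = 2522.07 · e^(0.0775 × 1) = 2522.07 · e^0.07750000
= 2522.07 × 1.08058223 = £2,725.30 per troy ounce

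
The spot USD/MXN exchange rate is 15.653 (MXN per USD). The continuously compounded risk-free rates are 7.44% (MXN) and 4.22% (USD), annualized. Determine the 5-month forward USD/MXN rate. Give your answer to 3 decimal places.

F = S·e^((r_MXN − r_USD)T) = 15.653 · e^((0.0744 − 0.0422) × 5/12)
= 15.653 · e^0.013417 = 15.653 × 1.013507
F = 15.864 MXN per USD

15.864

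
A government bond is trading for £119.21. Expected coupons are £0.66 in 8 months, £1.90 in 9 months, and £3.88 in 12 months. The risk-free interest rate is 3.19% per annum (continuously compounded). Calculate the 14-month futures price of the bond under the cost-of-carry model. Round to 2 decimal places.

PV(coupons) I = 0.66·e^(−0.0319·8/12) + 1.90·e^(−0.0319·9/12) + 3.88·e^(−0.0319·12/12)
I = 0.6461 + 1.8551 + 3.7582 = 6.2594
F = (S − I)·e^(rT) = (119.21 − 6.2594) · e^(0.0319·14/12)
= 112.9506 · e^0.037217 = 112.9506 × 1.037918 = £117.23

£117.23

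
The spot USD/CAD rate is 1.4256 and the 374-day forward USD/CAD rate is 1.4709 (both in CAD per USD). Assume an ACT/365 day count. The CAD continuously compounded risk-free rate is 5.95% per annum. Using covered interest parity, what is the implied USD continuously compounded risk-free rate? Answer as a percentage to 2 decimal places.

F = S·e^((r_CAD − r_USD)T) ⇒ r_USD = r_CAD − ln(F/S)/T
ln(1.4709/1.4256) = 0.031282; /(374/365) = 0.030529
r_USD = 0.0595 − 0.030529 = 0.028971
r_USD = 2.90%

2.90%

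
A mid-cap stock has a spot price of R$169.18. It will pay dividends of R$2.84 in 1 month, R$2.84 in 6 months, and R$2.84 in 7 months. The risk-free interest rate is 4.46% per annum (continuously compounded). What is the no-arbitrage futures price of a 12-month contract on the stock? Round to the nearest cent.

PV(dividends) I = 2.84·e^(−0.0446·1/12) + 2.84·e^(−0.0446·6/12) + 2.84·e^(−0.0446·7/12)
I = 2.8295 + 2.7774 + 2.7671 = 8.3740
F = (S − I)·e^(rT) = (169.18 − 8.3740) · e^(0.0446·12/12)
= 160.8060 · e^0.044600 = 160.8060 × 1.045610 = R$168.14

R$168.14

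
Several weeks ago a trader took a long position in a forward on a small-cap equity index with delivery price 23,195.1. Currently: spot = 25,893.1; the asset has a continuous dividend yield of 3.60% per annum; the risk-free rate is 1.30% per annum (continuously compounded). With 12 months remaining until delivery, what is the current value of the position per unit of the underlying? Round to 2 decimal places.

Current fair forward for the remaining 12 months: F = S·e^((r − q)·T), (r − q) = 0.0130 − 0.0360 = -0.0230
F = 25893.1 · e^(-0.0230 × 12/12) = 25893.1 × 0.97726248 = 25304.3551
Value of long forward = (F − K)·e^(−rT) = (25304.3551 − 23195.1) · e^(−0.0130·12/12)
= 2109.2551 × 0.98708414 = 2082.01

2082.01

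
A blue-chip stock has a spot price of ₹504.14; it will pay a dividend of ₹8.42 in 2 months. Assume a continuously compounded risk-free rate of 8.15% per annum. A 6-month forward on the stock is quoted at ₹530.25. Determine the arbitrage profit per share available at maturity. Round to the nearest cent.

₹13.79 per share

PV(dividends) I = 8.42·e^(−0.0815·2/12) = 8.3064
Fair forward F* = (S − I)·e^(rT) = (504.14 − 8.3064)·e^0.040750 = 495.8336 × 1.041592 = 516.4563
Market ₹530.25 > fair 516.4563: forward overpriced → cash-and-carry (borrow at r, buy the stock and collect the dividends, short the forward).
Profit at T = |F_mkt − F*| = |530.25 − 516.4563| = ₹13.79 per share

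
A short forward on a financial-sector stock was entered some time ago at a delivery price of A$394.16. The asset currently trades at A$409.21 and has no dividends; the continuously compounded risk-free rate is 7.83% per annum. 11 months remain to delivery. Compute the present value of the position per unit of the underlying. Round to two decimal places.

-A$42.35

Current fair forward for the remaining 11 months: F = S·e^(r·T), r = 0.0783
F = 409.21 · e^(0.0783 × 11/12) = 409.21 × 1.074414 = 439.6610
Value of long forward = (F − K)·e^(−rT) = (439.6610 − 394.16) · e^(−0.0783·11/12)
= 45.5010 × 0.930740 = 42.35
Short position value = −(long value) = -A$42.35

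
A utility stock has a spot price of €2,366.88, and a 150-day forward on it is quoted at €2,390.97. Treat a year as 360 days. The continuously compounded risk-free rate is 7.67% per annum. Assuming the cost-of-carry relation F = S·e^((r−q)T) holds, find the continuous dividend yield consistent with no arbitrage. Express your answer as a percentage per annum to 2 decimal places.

5.24%

From F = S·e^((r−q)T): (r − q) = ln(F/S)/T
ln(2390.97/2366.88) = ln(1.010178) = 0.010127
(r − q) = 0.010127 / (150/360) = 0.024305
q = r − ln(F/S)/T = 0.0767 − 0.024305 = 0.052395
q = 5.24%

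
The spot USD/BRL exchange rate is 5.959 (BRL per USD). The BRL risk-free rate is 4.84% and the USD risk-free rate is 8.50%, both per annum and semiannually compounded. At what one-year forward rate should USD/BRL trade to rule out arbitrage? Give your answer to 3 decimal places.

5.752

By covered interest parity, F = S · (1+r_BRL/2)^(2T) / (1+r_USD/2)^(2T)
= 5.959 × 1.048986 / 1.086806 = 5.959 × 0.965201
F = 5.752 BRL per USD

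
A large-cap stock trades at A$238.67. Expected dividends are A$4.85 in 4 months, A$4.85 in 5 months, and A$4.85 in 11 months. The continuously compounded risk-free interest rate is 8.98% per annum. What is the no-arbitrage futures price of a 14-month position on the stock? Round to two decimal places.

PV(dividends) I = 4.85·e^(−0.0898·4/12) + 4.85·e^(−0.0898·5/12) + 4.85·e^(−0.0898·11/12)
I = 4.7070 + 4.6719 + 4.4668 = 13.8457
F = (S − I)·e^(rT) = (238.67 − 13.8457) · e^(0.0898·14/12)
= 224.8243 · e^0.104767 = 224.8243 × 1.110452 = A$249.66

A$249.66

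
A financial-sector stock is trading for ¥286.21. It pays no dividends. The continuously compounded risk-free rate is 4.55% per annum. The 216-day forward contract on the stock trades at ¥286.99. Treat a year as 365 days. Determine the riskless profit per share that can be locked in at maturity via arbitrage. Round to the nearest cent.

¥7.03 per share

Fair forward: F* = S·e^(carry·T), with carry = r = 0.0455
F* = 286.21 · e^(0.0455 × 216/365) = 286.21 · e^0.026926 = 286.21 × 1.027292 = ¥294.0212
Market ¥286.99 < fair ¥294.0212: forward underpriced → reverse cash-and-carry (short spot, go long the forward).
At maturity, profit = |F_mkt − F*| = |286.99 − 294.0212| = ¥7.03 per share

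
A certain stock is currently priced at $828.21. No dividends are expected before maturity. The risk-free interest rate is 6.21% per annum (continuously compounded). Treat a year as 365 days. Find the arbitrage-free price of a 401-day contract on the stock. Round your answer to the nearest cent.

$886.69

F = S·e^(rT) = 828.21 · e^(0.0621 × 401/365)
= 828.21 · e^0.068225 = 828.21 × 1.070606
F = $886.69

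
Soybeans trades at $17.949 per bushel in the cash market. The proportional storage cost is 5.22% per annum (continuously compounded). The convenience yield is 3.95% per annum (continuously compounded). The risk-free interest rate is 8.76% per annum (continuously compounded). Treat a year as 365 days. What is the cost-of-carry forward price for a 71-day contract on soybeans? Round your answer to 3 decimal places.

$18.303 per bushel

Net carry = r + u − y = 0.0876 + 0.0522 − 0.0395 = 0.1003
F = S·e^((r+u−y)T) = 17.949 · e^(0.1003 × 71/365) = 17.949 · e^0.019510
= 17.949 × 1.019702 = $18.303 per bushel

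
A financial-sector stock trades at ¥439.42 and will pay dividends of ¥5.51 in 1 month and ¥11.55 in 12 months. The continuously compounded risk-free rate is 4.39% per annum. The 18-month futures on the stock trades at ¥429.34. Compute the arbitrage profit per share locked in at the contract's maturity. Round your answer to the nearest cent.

¥22.32 per share

PV(dividends) I = 5.51·e^(−0.0439·1/12) + 11.55·e^(−0.0439·12/12) = 16.5438
Fair futures F* = (S − I)·e^(rT) = (439.42 − 16.5438)·e^0.065850 = 422.8762 × 1.068066 = 451.6597
Market ¥429.34 < fair 451.6597: forward underpriced → reverse cash-and-carry (short the stock, invest proceeds at r, pay the dividends, go long the forward).
Profit at T = |F_mkt − F*| = |429.34 − 451.6597| = ¥22.32 per share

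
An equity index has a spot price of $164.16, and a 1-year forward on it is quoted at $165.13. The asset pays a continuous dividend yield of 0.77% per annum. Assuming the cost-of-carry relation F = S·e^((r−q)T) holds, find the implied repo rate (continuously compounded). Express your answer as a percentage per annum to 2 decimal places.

1.36%

From F = S·e^((r−q)T): (r − q) = ln(F/S)/T
ln(165.13/164.16) = ln(1.005909) = 0.005892
(r − q) = 0.005892 / (1) = 0.005892
r = ln(F/S)/T + q = 0.005892 + 0.0077 = 0.013592
r = 1.36%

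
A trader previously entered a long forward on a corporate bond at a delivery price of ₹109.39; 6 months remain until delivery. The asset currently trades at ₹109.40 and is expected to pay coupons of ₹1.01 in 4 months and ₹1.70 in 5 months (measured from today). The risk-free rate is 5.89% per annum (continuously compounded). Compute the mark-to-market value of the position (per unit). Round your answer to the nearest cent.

PV(remaining coupons) I = 1.01·e^(−0.0589·4/12) + 1.70·e^(−0.0589·5/12) = 2.6492
Current forward F = (S − I)·e^(rT) = (109.40 − 2.6492)·e^(0.0589·6/12) = 106.7508 × 1.029888 = 109.9414
Value (long) = (F − K)·e^(−rT) = (109.9414 − 109.39) × 0.970979 = 0.5354
Value = ₹0.54

₹0.54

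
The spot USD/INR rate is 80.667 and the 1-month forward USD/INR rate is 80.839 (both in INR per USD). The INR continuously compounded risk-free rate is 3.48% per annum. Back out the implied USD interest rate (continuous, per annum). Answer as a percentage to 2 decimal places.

0.92%

F = S·e^((r_INR − r_USD)T) ⇒ r_USD = r_INR − ln(F/S)/T
ln(80.839/80.667) = 0.002130; /(1/12) = 0.025560
r_USD = 0.0348 − 0.025560 = 0.009240
r_USD = 0.92%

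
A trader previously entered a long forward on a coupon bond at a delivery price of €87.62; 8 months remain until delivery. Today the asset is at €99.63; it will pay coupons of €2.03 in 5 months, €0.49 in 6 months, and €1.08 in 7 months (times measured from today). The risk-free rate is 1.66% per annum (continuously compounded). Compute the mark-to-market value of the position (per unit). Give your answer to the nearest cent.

€9.40

PV(remaining coupons) I = 2.03·e^(−0.0166·5/12) + 0.49·e^(−0.0166·6/12) + 1.08·e^(−0.0166·7/12) = 3.5715
Current forward F = (S − I)·e^(rT) = (99.63 − 3.5715)·e^(0.0166·8/12) = 96.0585 × 1.011128 = 97.1274
Value (long) = (F − K)·e^(−rT) = (97.1274 − 87.62) × 0.988994 = 9.4028
Value = €9.40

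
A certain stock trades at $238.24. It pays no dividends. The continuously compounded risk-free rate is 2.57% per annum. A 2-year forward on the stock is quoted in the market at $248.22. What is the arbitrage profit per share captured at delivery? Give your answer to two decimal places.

$2.59 per share

Fair forward: F* = S·e^(carry·T), with carry = r = 0.0257
F* = 238.24 · e^(0.0257 × 2) = 238.24 · e^0.051400 = 238.24 × 1.052744 = $250.8057
Market $248.22 < fair $250.8057: forward underpriced → reverse cash-and-carry (short spot, go long the forward).
At maturity, profit = |F_mkt − F*| = |248.22 − 250.8057| = $2.59 per share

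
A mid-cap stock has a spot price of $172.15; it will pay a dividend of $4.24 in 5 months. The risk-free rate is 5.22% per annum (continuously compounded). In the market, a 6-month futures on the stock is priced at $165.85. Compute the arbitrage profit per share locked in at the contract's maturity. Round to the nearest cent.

PV(dividends) I = 4.24·e^(−0.0522·5/12) = 4.1488
Fair futures F* = (S − I)·e^(rT) = (172.15 − 4.1488)·e^0.026100 = 168.0012 × 1.026444 = 172.4438
Market $165.85 < fair 172.4438: forward underpriced → reverse cash-and-carry (short the stock, invest proceeds at r, pay the dividends, go long the forward).
Profit at T = |F_mkt − F*| = |165.85 − 172.4438| = $6.59 per share

$6.59 per share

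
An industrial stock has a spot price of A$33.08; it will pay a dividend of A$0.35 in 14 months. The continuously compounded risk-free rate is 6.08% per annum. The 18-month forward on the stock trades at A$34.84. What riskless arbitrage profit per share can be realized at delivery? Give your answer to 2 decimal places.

PV(dividends) I = 0.35·e^(−0.0608·14/12) = 0.3260
Fair forward F* = (S − I)·e^(rT) = (33.08 − 0.3260)·e^0.091200 = 32.7540 × 1.095488 = 35.8816
Market A$34.84 < fair 35.8816: forward underpriced → reverse cash-and-carry (short the stock, invest proceeds at r, pay the dividends, go long the forward).
Profit at T = |F_mkt − F*| = |34.84 − 35.8816| = A$1.04 per share

A$1.04 per share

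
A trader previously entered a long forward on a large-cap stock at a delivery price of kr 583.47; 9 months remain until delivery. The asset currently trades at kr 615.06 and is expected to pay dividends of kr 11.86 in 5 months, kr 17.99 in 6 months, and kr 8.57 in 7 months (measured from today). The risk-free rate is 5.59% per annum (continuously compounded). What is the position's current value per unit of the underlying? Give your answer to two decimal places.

kr 18.17

PV(remaining dividends) I = 11.86·e^(−0.0559·5/12) + 17.99·e^(−0.0559·6/12) + 8.57·e^(−0.0559·7/12) = 37.3761
Current forward F = (S − I)·e^(rT) = (615.06 − 37.3761)·e^(0.0559·9/12) = 577.6839 × 1.042816 = 602.4180
Value (long) = (F − K)·e^(−rT) = (602.4180 − 583.47) × 0.958942 = 18.1700
Value = kr 18.17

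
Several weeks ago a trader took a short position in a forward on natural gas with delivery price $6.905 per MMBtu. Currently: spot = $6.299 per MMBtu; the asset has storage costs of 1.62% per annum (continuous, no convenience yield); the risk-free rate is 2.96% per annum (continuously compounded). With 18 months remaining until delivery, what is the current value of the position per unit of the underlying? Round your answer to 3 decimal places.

$0.151 per MMBtu

Current fair forward for the remaining 18 months: F = S·e^((r + u)·T), (r + u) = 0.0296 + 0.0162 = 0.0458
F = 6.299 · e^(0.0458 × 18/12) = 6.299 × 1.071115 = 6.7470
Value of long forward = (F − K)·e^(−rT) = (6.7470 − 6.905) · e^(−0.0296·18/12)
= -0.1580 × 0.956571 = -0.151
Short position value = −(long value) = $0.151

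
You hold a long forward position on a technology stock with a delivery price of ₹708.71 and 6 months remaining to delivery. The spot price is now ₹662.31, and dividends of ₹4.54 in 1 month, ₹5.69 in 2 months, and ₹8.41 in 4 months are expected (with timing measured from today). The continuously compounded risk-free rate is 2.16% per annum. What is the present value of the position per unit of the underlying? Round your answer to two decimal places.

-₹57.34

PV(remaining dividends) I = 4.54·e^(−0.0216·1/12) + 5.69·e^(−0.0216·2/12) + 8.41·e^(−0.0216·4/12) = 18.5511
Current forward F = (S − I)·e^(rT) = (662.31 − 18.5511)·e^(0.0216·6/12) = 643.7589 × 1.010859 = 650.7495
Value (long) = (F − K)·e^(−rT) = (650.7495 − 708.71) × 0.989258 = -57.3379
Value = -₹57.34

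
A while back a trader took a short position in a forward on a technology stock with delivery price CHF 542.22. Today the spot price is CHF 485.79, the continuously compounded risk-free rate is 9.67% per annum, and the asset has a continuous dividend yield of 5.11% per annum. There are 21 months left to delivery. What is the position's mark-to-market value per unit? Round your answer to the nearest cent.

Current fair forward for the remaining 21 months: F = S·e^((r − q)·T), (r − q) = 0.0967 − 0.0511 = 0.0456
F = 485.79 · e^(0.0456 × 21/12) = 485.79 × 1.083070 = 526.1446
Value of long forward = (F − K)·e^(−rT) = (526.1446 − 542.22) · e^(−0.0967·21/12)
= -16.0754 × 0.844319 = -13.57
Short position value = −(long value) = CHF 13.57

CHF 13.57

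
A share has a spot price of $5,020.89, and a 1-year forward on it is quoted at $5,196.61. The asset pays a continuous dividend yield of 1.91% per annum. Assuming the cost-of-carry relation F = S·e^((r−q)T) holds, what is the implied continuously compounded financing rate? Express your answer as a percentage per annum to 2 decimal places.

From F = S·e^((r−q)T): (r − q) = ln(F/S)/T
ln(5196.61/5020.89) = ln(1.034998) = 0.034399
(r − q) = 0.034399 / (1) = 0.034399
r = ln(F/S)/T + q = 0.034399 + 0.0191 = 0.053499
r = 5.35%

5.35%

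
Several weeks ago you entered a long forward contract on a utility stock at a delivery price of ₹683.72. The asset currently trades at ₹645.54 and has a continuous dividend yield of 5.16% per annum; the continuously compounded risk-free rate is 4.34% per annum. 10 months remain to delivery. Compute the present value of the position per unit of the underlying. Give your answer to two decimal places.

Current fair forward for the remaining 10 months: F = S·e^((r − q)·T), (r − q) = 0.0434 − 0.0516 = -0.0082
F = 645.54 · e^(-0.0082 × 10/12) = 645.54 × 0.993190 = 641.1439
Value of long forward = (F − K)·e^(−rT) = (641.1439 − 683.72) · e^(−0.0434·10/12)
= -42.5761 × 0.964480 = -41.06

-₹41.06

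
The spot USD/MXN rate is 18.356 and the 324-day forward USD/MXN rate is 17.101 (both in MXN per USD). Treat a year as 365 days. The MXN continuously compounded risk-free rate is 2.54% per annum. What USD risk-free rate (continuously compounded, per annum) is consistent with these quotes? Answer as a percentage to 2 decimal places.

F = S·e^((r_MXN − r_USD)T) ⇒ r_USD = r_MXN − ln(F/S)/T
ln(17.101/18.356) = -0.070820; /(324/365) = -0.079782
r_USD = 0.0254 + 0.079782 = 0.105182
r_USD = 10.52%

10.52%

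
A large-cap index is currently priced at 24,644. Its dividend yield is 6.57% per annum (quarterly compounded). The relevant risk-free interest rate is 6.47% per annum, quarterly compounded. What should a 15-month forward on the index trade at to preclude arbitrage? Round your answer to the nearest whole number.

24,614

F = S · (1+r/4)^(4T) / (1+q/4)^(4T)
= 24644 × 1.083534 / 1.084867 = 24644 × 0.998771
F = 24,614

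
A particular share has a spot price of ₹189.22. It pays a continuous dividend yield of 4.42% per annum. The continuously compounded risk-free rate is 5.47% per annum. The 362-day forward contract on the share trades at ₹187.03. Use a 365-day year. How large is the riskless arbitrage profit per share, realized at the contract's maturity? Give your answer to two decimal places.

Fair forward: F* = S·e^(carry·T), with carry = (r − q) = 0.0547 − 0.0442 = 0.0105
F* = 189.22 · e^(0.0105 × 362/365) = 189.22 · e^0.010414 = 189.22 × 1.010468 = ₹191.2008
Market ₹187.03 < fair ₹191.2008: forward underpriced → reverse cash-and-carry (short spot, go long the forward).
At maturity, profit = |F_mkt − F*| = |187.03 − 191.2008| = ₹4.17 per share

₹4.17 per share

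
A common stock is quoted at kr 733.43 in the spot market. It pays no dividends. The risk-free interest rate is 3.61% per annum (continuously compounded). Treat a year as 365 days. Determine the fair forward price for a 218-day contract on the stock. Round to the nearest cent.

kr 749.42

F = S·e^(rT) = 733.43 · e^(0.0361 × 218/365)
= 733.43 · e^0.021561 = 733.43 × 1.021795
F = kr 749.42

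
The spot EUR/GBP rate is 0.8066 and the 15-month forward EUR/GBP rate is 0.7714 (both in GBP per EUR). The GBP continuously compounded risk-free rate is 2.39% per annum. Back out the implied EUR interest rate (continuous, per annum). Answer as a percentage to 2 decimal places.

5.96%

F = S·e^((r_GBP − r_EUR)T) ⇒ r_EUR = r_GBP − ln(F/S)/T
ln(0.7714/0.8066) = -0.044621; /(15/12) = -0.035697
r_EUR = 0.0239 + 0.035697 = 0.059597
r_EUR = 5.96%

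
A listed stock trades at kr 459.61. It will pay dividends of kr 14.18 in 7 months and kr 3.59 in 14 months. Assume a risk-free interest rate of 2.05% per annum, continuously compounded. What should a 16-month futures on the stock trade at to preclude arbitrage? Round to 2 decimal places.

PV(dividends) I = 14.18·e^(−0.0205·7/12) + 3.59·e^(−0.0205·14/12)
I = 14.0114 + 3.5052 = 17.5166
F = (S − I)·e^(rT) = (459.61 − 17.5166) · e^(0.0205·16/12)
= 442.0934 · e^0.027333 = 442.0934 × 1.027710 = kr 454.34

kr 454.34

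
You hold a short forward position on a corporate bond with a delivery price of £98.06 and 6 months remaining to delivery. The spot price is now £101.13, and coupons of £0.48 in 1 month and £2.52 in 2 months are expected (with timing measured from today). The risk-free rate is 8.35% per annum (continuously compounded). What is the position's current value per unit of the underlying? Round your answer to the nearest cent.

-£4.12

PV(remaining coupons) I = 0.48·e^(−0.0835·1/12) + 2.52·e^(−0.0835·2/12) = 2.9618
Current forward F = (S − I)·e^(rT) = (101.13 − 2.9618)·e^(0.0835·6/12) = 98.1682 × 1.042634 = 102.3535
Value (long) = (F − K)·e^(−rT) = (102.3535 − 98.06) × 0.959110 = 4.1179
Short position value = −(long value) = -£4.12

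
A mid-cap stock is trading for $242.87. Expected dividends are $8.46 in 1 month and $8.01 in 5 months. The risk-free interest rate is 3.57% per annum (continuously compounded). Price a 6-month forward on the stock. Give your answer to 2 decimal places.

PV(dividends) I = 8.46·e^(−0.0357·1/12) + 8.01·e^(−0.0357·5/12)
I = 8.4349 + 7.8917 = 16.3266
F = (S − I)·e^(rT) = (242.87 − 16.3266) · e^(0.0357·6/12)
= 226.5434 · e^0.017850 = 226.5434 × 1.018010 = $230.62

$230.62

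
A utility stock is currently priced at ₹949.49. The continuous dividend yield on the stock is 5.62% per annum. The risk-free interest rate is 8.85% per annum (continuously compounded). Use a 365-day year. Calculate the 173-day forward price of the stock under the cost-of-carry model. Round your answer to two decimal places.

F = S·e^((r − q)T) = 949.49 · e^((0.0885 − 0.0562) × 173/365)
= 949.49 · e^0.015309 = 949.49 × 1.015427
F = ₹964.14

₹964.14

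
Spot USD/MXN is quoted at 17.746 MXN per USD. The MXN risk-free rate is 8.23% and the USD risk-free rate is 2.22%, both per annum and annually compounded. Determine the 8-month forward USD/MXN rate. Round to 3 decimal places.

By covered interest parity, F = S · (1+r_MXN)^T / (1+r_USD)^T
= 17.746 × 1.054140 / 1.014746 = 17.746 × 1.038822
F = 18.435 MXN per USD

18.435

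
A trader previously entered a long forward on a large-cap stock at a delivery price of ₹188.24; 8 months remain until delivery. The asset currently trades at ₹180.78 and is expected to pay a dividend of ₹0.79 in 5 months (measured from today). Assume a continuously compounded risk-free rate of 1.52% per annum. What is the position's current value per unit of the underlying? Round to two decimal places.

PV(remaining dividends) I = 0.79·e^(−0.0152·5/12) = 0.7850
Current forward F = (S − I)·e^(rT) = (180.78 − 0.7850)·e^(0.0152·8/12) = 179.9950 × 1.010185 = 181.8282
Value (long) = (F − K)·e^(−rT) = (181.8282 − 188.24) × 0.989918 = -6.3472
Value = -₹6.35

-₹6.35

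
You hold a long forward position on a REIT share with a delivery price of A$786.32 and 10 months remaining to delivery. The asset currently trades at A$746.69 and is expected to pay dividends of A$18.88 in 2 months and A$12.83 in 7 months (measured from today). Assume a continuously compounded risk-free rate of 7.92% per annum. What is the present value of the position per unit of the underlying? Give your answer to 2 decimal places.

-A$20.29

PV(remaining dividends) I = 18.88·e^(−0.0792·2/12) + 12.83·e^(−0.0792·7/12) = 30.8832
Current forward F = (S − I)·e^(rT) = (746.69 − 30.8832)·e^(0.0792·10/12) = 715.8068 × 1.068227 = 764.6442
Value (long) = (F − K)·e^(−rT) = (764.6442 − 786.32) × 0.936131 = -20.2914
Value = -A$20.29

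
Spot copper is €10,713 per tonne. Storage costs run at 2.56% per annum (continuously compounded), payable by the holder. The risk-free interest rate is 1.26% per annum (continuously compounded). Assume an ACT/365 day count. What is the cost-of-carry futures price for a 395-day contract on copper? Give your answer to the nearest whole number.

€11,165 per tonne

Net carry = r + u − y = 0.0126 + 0.0256 − 0.0000 = 0.0382
F = S·e^((r+u−y)T) = 10713 · e^(0.0382 × 395/365) = 10713 · e^0.041340
= 10713 × 1.042206 = €11,165 per tonne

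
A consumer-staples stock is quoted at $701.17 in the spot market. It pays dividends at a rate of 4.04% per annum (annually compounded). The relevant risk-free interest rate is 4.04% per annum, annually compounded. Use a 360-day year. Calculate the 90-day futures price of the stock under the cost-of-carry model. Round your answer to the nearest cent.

F = S · (1+r)^T / (1+q)^T
= 701.17 × 1.009950 / 1.009950 = 701.17 × 1.000000
F = $701.17

$701.17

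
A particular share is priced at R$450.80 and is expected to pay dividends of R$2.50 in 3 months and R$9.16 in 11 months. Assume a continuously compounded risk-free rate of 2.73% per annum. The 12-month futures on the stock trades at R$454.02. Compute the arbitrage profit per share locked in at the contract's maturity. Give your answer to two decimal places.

PV(dividends) I = 2.50·e^(−0.0273·3/12) + 9.16·e^(−0.0273·11/12) = 11.4166
Fair futures F* = (S − I)·e^(rT) = (450.80 − 11.4166)·e^0.027300 = 439.3834 × 1.027676 = 451.5438
Market R$454.02 > fair 451.5438: forward overpriced → cash-and-carry (borrow at r, buy the stock and collect the dividends, short the forward).
Profit at T = |F_mkt − F*| = |454.02 − 451.5438| = R$2.48 per share

R$2.48 per share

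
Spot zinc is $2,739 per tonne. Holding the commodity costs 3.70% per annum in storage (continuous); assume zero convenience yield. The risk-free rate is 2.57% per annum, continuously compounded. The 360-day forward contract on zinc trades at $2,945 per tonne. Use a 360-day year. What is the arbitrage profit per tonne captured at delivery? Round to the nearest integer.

Fair forward: F* = S·e^(carry·T), with carry = (r + u) = 0.0257 + 0.0370 = 0.0627
F* = 2739 · e^(0.0627 × 360/360) = 2739 · e^0.062700 = 2739 × 1.064707 = $2916.2325
Market $2945 > fair $2916.2325: forward overpriced → cash-and-carry (buy spot, short the forward).
At maturity, profit = |F_mkt − F*| = |2945 − 2916.2325| = $29 per tonne

$29 per tonne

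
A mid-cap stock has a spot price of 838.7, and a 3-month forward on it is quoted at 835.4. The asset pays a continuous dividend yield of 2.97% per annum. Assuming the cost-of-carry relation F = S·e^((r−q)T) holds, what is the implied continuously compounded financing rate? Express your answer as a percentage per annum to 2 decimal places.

1.39%

From F = S·e^((r−q)T): (r − q) = ln(F/S)/T
ln(835.4/838.7) = ln(0.996065) = -0.003943
(r − q) = -0.003943 / (3/12) = -0.015772
r = ln(F/S)/T + q = -0.015772 + 0.0297 = 0.013928
r = 1.39%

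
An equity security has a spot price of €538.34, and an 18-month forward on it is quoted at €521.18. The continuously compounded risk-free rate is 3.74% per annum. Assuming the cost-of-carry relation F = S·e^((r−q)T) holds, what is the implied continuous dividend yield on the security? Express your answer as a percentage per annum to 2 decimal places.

From F = S·e^((r−q)T): (r − q) = ln(F/S)/T
ln(521.18/538.34) = ln(0.968124) = -0.032395
(r − q) = -0.032395 / (18/12) = -0.021597
q = r − ln(F/S)/T = 0.0374 + 0.021597 = 0.058997
q = 5.90%

5.90%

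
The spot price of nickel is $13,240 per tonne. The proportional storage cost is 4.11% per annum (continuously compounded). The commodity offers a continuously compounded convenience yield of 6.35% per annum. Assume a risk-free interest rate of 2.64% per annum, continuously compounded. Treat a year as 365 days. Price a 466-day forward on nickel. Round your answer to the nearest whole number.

Net carry = r + u − y = 0.0264 + 0.0411 − 0.0635 = 0.0040
F = S·e^((r+u−y)T) = 13240 · e^(0.0040 × 466/365) = 13240 · e^0.005107
= 13240 × 1.005120 = $13,308 per tonne

$13,308 per tonne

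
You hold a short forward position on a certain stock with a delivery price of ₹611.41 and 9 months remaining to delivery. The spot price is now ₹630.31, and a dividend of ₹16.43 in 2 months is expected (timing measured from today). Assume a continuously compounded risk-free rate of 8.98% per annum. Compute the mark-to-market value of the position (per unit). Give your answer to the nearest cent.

-₹42.54

PV(remaining dividends) I = 16.43·e^(−0.0898·2/12) = 16.1859
Current forward F = (S − I)·e^(rT) = (630.31 − 16.1859)·e^(0.0898·9/12) = 614.1241 × 1.069670 = 656.9101
Value (long) = (F − K)·e^(−rT) = (656.9101 − 611.41) × 0.934868 = 42.5366
Short position value = −(long value) = -₹42.54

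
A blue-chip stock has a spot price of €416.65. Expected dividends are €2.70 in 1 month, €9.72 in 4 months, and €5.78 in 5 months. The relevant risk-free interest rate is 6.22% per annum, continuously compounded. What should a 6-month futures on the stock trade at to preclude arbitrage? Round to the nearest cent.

€411.41

PV(dividends) I = 2.70·e^(−0.0622·1/12) + 9.72·e^(−0.0622·4/12) + 5.78·e^(−0.0622·5/12)
I = 2.6860 + 9.5205 + 5.6321 = 17.8386
F = (S − I)·e^(rT) = (416.65 − 17.8386) · e^(0.0622·6/12)
= 398.8114 · e^0.031100 = 398.8114 × 1.031589 = €411.41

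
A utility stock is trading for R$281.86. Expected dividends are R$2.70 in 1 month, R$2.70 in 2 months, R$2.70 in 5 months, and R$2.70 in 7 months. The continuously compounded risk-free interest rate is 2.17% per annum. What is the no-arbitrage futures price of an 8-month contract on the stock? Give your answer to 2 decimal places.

R$275.08

PV(dividends) I = 2.70·e^(−0.0217·1/12) + 2.70·e^(−0.0217·2/12) + 2.70·e^(−0.0217·5/12) + 2.70·e^(−0.0217·7/12)
I = 2.6951 + 2.6903 + 2.6757 + 2.6660 = 10.7271
F = (S − I)·e^(rT) = (281.86 − 10.7271) · e^(0.0217·8/12)
= 271.1329 · e^0.014467 = 271.1329 × 1.014572 = R$275.08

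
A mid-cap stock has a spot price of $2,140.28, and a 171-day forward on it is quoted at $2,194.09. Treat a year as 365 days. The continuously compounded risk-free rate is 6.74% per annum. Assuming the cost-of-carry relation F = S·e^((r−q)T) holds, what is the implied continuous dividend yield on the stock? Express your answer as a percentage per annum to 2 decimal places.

1.44%

From F = S·e^((r−q)T): (r − q) = ln(F/S)/T
ln(2194.09/2140.28) = ln(1.025142) = 0.024831
(r − q) = 0.024831 / (171/365) = 0.053002
q = r − ln(F/S)/T = 0.0674 − 0.053002 = 0.014398
q = 1.44%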